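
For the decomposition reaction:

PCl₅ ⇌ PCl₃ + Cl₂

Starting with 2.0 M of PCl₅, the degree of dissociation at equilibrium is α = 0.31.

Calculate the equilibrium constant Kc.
K_c = 0.2786

x = α·[A]₀ = 0.31 × 2.0 = 0.62 M dissociated.
At eq: [PCl₅] = 2.0 − 0.62 = 1.38 M; [PCl₃] = [Cl₂] = x = 0.62 M.
Kc = [PCl₃][Cl₂]/[PCl₅] = (0.62)²/1.38 = 0.2786.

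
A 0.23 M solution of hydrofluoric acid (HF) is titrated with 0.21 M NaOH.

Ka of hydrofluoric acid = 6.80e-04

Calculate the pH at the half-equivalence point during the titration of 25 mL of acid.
pH = pKa = 3.17

At the half-equivalence point, [HA] = [A⁻], so by Henderson–Hasselbalch pH = pKa + log(1) = pKa.
pKa = −log(6.80e-04) = 3.17.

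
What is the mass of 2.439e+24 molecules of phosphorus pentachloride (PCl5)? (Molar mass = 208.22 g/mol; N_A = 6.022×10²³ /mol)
Moles = 2.439e+24 ÷ 6.022×10²³ = 4.05015 mol
Mass = 4.05015 mol × 208.22 g/mol = 843.3 g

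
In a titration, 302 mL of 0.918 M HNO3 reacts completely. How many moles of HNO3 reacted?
Moles = Molarity × Volume (L)
Moles = 0.918 M × 0.302 L = 0.2772 mol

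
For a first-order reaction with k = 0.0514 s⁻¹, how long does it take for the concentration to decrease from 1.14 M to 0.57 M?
13.49 s

From ln[A] = ln[A]₀ - k·t: t = ln([A]₀/[A])/k = ln(1.14/0.57)/0.0514 = ln(2.0000)/0.0514 = 0.6931/0.0514 = 13.49 s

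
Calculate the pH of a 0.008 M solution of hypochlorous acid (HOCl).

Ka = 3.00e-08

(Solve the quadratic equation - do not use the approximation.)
pH = 4.81

x² + Ka×x - Ka×C = 0. Using quadratic formula: [H⁺] = 1.5477e-05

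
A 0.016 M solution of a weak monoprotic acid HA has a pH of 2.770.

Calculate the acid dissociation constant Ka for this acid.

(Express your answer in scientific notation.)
K_a = 2.02e-04

[H⁺] = 10^(−pH) = 10^(−2.770) = 1.698e-03 M. For HA ⇌ H⁺ + A⁻, Ka = x²/(C − x) = (1.698e-03)²/(0.016 − 1.698e-03) = 2.02e-04.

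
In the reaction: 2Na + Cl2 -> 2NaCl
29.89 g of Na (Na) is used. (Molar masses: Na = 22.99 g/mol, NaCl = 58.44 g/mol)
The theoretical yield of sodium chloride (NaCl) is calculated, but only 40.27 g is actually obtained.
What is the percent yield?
Moles of Na = 29.89 g ÷ 22.99 g/mol = 1.30013 mol
Mole ratio: 2 mol NaCl / 2 mol Na
Moles of NaCl = 1.30013 × (2/2) = 1.30013 mol
Theoretical yield = 1.30013 mol × 58.44 g/mol = 75.98 g
Actual yield = 40.27 g
Percent yield = (40.27 / 75.98) × 100% = 53.0%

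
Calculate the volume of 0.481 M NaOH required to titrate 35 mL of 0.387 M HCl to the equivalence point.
V_{base} = 28.2 mL

At equivalence: moles acid = moles base.
moles HCl = 0.387 M × 0.035 L = 0.013545 mol
V_NaOH = 0.013545 mol ÷ 0.481 M = 0.02816 L = 28.2 mL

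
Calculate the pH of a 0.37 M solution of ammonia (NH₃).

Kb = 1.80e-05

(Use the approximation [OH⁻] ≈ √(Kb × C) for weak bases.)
pH = 11.41

[OH⁻] = √(Kb × C) = √(1.80e-05 × 0.37) = 2.5807e-03. pOH = 2.59, pH = 14 - pOH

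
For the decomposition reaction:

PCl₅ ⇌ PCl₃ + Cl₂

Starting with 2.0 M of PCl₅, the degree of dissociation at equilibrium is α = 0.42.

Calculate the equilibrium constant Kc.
K_c = 0.6083

x = α·[A]₀ = 0.42 × 2.0 = 0.84 M dissociated.
At eq: [PCl₅] = 2.0 − 0.84 = 1.16 M; [PCl₃] = [Cl₂] = x = 0.84 M.
Kc = [PCl₃][Cl₂]/[PCl₅] = (0.84)²/1.16 = 0.6083.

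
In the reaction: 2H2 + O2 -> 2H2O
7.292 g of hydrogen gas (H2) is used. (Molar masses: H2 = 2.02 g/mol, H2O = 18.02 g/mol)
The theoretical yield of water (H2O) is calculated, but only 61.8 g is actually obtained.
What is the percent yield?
Moles of H2 = 7.292 g ÷ 2.02 g/mol = 3.6099 mol
Mole ratio: 2 mol H2O / 2 mol H2
Moles of H2O = 3.6099 × (2/2) = 3.6099 mol
Theoretical yield = 3.6099 mol × 18.02 g/mol = 65.05 g
Actual yield = 61.8 g
Percent yield = (61.8 / 65.05) × 100% = 95.0%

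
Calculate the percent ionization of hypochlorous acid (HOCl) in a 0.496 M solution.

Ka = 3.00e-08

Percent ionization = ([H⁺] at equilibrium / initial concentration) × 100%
Percent ionization = 0.0246%

Let x = [H⁺]. Ka = x²/(C - x) ⇒ x² + (3.00e-08)x - (3.00e-08)(0.496) = 0. x = 1.2197e-04. Percent = (1.2197e-04/0.496) × 100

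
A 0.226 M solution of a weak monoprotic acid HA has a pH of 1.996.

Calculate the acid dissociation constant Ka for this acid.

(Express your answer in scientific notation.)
K_a = 4.72e-04

[H⁺] = 10^(−pH) = 10^(−1.996) = 1.009e-02 M. For HA ⇌ H⁺ + A⁻, Ka = x²/(C − x) = (1.009e-02)²/(0.226 − 1.009e-02) = 4.72e-04.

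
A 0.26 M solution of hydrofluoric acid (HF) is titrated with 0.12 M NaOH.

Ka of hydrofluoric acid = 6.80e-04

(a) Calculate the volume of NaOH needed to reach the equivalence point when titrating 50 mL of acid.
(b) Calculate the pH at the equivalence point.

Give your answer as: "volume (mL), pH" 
V = 108.3 mL, pH = 8.04

(a) At equivalence: moles acid = moles base.
moles acid = 0.26 × 0.05 = 0.013 mol; V_NaOH = 0.013/0.12 = 0.1083 L = 108.3 mL.
(b) At equivalence, all acid → conjugate base A⁻ at [A⁻] = 0.013/0.1583 = 0.08211 M.
Kb = Kw/Ka = 1.0e-14/6.80e-04 = 1.471e-11; [OH⁻] = √(Kb·[A⁻]) = 1.099e-06; pOH = 5.96; pH = 14 − pOH = 8.04.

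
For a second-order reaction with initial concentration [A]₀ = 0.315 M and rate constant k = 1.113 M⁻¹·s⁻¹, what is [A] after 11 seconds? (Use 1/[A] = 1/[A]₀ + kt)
0.0649 M

1/[A] = 1/[A]₀ + k·t = 1/0.315 + (1.113)·(11) = 3.1746 + 12.2430 = 15.4176
[A] = 1/15.4176 = 0.0649 M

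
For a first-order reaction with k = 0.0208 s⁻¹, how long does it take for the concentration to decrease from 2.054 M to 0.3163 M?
89.94 s

From ln[A] = ln[A]₀ - k·t: t = ln([A]₀/[A])/k = ln(2.054/0.3163)/0.0208 = ln(6.4938)/0.0208 = 1.8709/0.0208 = 89.94 s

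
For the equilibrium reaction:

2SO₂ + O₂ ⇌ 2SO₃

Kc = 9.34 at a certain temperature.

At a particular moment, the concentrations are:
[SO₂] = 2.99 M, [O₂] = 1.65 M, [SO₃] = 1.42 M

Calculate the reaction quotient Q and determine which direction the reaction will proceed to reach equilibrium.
Q = 0.137, Q < K, reaction proceeds forward (toward products)

Q = ([SO₃]^2) / ([SO₂]^2 × [O₂])
  = ((1.42)^2) / ((2.99)^2·(1.65)) = 2.0164/14.751 = 0.1367
Since Q = 0.1367 < Kc = 9.34, the reaction proceeds forward (toward products) to reach equilibrium.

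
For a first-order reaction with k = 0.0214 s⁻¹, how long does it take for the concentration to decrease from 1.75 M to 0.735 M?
40.54 s

From ln[A] = ln[A]₀ - k·t: t = ln([A]₀/[A])/k = ln(1.75/0.735)/0.0214 = ln(2.3810)/0.0214 = 0.8675/0.0214 = 40.54 s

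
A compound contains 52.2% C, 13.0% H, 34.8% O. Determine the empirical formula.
Moles of C = 52.2 g / 12.01 g/mol = 4.346 mol
Moles of H = 13.0 g / 1.008 g/mol = 12.897 mol
Moles of O = 34.8 g / 16.0 g/mol = 2.175 mol

Smallest moles = 2.175
Divide all by smallest:
C: 4.346 / 2.175 = 2.00
H: 12.897 / 2.175 = 5.93
O: 2.175 / 2.175 = 1.00

Empirical formula: C2H6O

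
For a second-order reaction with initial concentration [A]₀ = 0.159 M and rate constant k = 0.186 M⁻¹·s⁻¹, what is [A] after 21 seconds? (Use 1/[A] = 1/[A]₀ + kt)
0.0981 M

1/[A] = 1/[A]₀ + k·t = 1/0.159 + (0.186)·(21) = 6.2893 + 3.9060 = 10.1953
[A] = 1/10.1953 = 0.0981 M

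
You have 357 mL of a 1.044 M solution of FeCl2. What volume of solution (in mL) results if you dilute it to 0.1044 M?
Using M₁V₁ = M₂V₂:
1.044 × 357 = 0.1044 × V₂
V₂ = (1.044 × 357) / 0.1044 = 3570 mL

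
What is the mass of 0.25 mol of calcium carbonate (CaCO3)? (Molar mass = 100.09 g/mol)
Mass = 0.25 mol × 100.09 g/mol = 25.02 g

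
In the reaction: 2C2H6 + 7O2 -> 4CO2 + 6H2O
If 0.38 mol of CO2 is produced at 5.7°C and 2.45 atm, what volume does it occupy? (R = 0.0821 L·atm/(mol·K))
T = 5.7°C + 273.15 = 278.85 K
V = nRT/P = (0.38 × 0.0821 × 278.85) / 2.45
V = 3.55 L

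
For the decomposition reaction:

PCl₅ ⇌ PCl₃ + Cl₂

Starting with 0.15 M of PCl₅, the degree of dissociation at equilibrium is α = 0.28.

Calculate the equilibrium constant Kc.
K_c = 0.0163

x = α·[A]₀ = 0.28 × 0.15 = 0.042 M dissociated.
At eq: [PCl₅] = 0.15 − 0.042 = 0.108 M; [PCl₃] = [Cl₂] = x = 0.042 M.
Kc = [PCl₃][Cl₂]/[PCl₅] = (0.042)²/0.108 = 0.01633.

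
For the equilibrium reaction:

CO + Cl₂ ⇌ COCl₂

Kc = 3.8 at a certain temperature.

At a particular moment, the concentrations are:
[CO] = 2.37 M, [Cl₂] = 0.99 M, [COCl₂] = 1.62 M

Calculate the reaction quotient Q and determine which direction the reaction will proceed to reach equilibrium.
Q = 0.690, Q < K, reaction proceeds forward (toward products)

Q = ([COCl₂]) / ([CO] × [Cl₂])
  = ((1.62)) / ((2.37)·(0.99)) = 1.62/2.3463 = 0.6904
Since Q = 0.6904 < Kc = 3.8, the reaction proceeds forward (toward products) to reach equilibrium.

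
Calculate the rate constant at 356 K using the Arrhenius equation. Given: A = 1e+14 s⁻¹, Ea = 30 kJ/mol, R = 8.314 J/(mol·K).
3.96e+09 s⁻¹

k = A·exp(-Ea/(R·T)) = 1e+14·exp(-30000/(8.314·356)) = 1e+14·exp(-10.1359) = 1e+14·3.9632e-05 = 3.96e+09 s⁻¹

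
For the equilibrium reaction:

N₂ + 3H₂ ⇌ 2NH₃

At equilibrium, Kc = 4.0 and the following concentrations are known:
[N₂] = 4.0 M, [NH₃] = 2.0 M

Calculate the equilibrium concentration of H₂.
[H₂] = 0.6300 M

Kc = ([NH₃]^2) / ([N₂] × [H₂]^3) = 4.0
[H₂]^3 = (product terms)/(Kc · other reactant terms) = 4 / (4.0 · 4) = 0.25
[H₂] = (0.25)^(1/3) = 0.6300 M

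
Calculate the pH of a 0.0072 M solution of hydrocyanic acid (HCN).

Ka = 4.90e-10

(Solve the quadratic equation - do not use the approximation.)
pH = 5.73

x² + Ka×x - Ka×C = 0. Using quadratic formula: [H⁺] = 1.8781e-06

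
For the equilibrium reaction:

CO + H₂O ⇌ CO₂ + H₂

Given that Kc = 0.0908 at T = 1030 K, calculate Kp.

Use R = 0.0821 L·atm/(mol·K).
K_p = 0.0908

Δn = (moles gaseous products) − (moles gaseous reactants) = 0
T = 1030 K; RT = 0.0821 × 1030 = 84.563
Kp = Kc·(RT)^Δn = 0.0908 × (84.563)^0 = 0.0908 × 1 = 0.0908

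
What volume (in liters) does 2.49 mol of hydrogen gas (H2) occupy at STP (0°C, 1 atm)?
At STP, 1 mol of gas occupies 22.4 L
Volume = 2.49 mol × 22.4 L/mol = 55.78 L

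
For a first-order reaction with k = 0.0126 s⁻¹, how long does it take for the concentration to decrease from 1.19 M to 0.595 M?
55.01 s

From ln[A] = ln[A]₀ - k·t: t = ln([A]₀/[A])/k = ln(1.19/0.595)/0.0126 = ln(2.0000)/0.0126 = 0.6931/0.0126 = 55.01 s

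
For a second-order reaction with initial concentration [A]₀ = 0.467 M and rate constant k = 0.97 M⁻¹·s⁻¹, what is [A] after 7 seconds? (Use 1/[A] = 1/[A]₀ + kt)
0.1120 M

1/[A] = 1/[A]₀ + k·t = 1/0.467 + (0.97)·(7) = 2.1413 + 6.7900 = 8.9313
[A] = 1/8.9313 = 0.1120 M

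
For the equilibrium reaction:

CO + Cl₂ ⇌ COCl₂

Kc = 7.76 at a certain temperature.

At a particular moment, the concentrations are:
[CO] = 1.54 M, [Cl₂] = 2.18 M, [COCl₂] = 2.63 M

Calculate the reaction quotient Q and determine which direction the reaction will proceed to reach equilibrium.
Q = 0.783, Q < K, reaction proceeds forward (toward products)

Q = ([COCl₂]) / ([CO] × [Cl₂])
  = ((2.63)) / ((1.54)·(2.18)) = 2.63/3.3572 = 0.7834
Since Q = 0.7834 < Kc = 7.76, the reaction proceeds forward (toward products) to reach equilibrium.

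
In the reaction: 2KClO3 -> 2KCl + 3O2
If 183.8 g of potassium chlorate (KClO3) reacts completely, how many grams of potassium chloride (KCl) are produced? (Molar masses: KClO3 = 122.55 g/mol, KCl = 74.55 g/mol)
Moles of KClO3 = 183.8 g ÷ 122.55 g/mol = 1.4998 mol
Mole ratio: 2 mol KCl / 2 mol KClO3
Moles of KCl = 1.4998 × (2/2) = 1.4998 mol
Mass of KCl = 1.4998 mol × 74.55 g/mol = 111.8 g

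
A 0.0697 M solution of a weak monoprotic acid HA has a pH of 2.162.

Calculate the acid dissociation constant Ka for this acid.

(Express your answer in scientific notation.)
K_a = 7.55e-04

[H⁺] = 10^(−pH) = 10^(−2.162) = 6.887e-03 M. For HA ⇌ H⁺ + A⁻, Ka = x²/(C − x) = (6.887e-03)²/(0.0697 − 6.887e-03) = 7.55e-04.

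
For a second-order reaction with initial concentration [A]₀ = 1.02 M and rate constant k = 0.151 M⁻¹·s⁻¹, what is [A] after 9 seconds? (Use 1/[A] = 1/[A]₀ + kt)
0.4275 M

1/[A] = 1/[A]₀ + k·t = 1/1.02 + (0.151)·(9) = 0.9804 + 1.3590 = 2.3394
[A] = 1/2.3394 = 0.4275 M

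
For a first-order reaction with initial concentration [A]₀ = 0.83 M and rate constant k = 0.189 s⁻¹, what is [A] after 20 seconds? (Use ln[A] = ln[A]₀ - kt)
0.0189 M

ln[A] = ln[A]₀ - k·t = ln(0.83) - (0.189)·(20) = -0.1863 - 3.7800 = -3.9663
[A] = e^(-3.9663) = 0.0189 M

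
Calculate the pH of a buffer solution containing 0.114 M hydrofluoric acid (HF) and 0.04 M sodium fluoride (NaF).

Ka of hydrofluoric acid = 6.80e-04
pH = 2.71

pKa = -log(6.80e-04) = 3.17. pH = pKa + log([A⁻]/[HA]) = 3.17 + log(0.04/0.114)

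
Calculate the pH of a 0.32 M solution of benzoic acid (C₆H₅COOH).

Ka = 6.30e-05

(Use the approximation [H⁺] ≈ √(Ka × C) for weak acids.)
pH = 2.35

[H⁺] = √(Ka × C) = √(6.30e-05 × 0.32) = 4.4900e-03. pH = -log(4.4900e-03)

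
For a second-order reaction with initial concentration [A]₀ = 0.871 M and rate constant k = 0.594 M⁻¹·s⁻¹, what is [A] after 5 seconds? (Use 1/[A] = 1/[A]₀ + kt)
0.2428 M

1/[A] = 1/[A]₀ + k·t = 1/0.871 + (0.594)·(5) = 1.1481 + 2.9700 = 4.1181
[A] = 1/4.1181 = 0.2428 M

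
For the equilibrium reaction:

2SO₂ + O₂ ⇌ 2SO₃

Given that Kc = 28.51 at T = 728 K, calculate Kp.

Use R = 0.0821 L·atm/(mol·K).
K_p = 0.4770

Δn = (moles gaseous products) − (moles gaseous reactants) = -1
T = 728 K; RT = 0.0821 × 728 = 59.7688
Kp = Kc·(RT)^Δn = 28.51 × (59.7688)^-1 = 28.51 × 0.0167311 = 0.4770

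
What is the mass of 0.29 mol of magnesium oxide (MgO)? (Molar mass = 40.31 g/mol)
Mass = 0.29 mol × 40.31 g/mol = 11.69 g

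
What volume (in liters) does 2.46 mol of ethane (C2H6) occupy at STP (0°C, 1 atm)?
At STP, 1 mol of gas occupies 22.4 L
Volume = 2.46 mol × 22.4 L/mol = 55.10 L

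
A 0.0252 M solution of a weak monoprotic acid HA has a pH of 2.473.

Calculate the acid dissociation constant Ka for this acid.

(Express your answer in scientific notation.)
K_a = 5.19e-04

[H⁺] = 10^(−pH) = 10^(−2.473) = 3.365e-03 M. For HA ⇌ H⁺ + A⁻, Ka = x²/(C − x) = (3.365e-03)²/(0.0252 − 3.365e-03) = 5.19e-04.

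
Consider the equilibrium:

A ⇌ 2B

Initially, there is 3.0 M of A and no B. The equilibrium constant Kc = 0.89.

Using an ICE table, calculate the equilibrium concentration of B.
[B] = 1.427 M

ICE: [A] = 3.0 − x, [B] = 2x.
Kc = (2x)²/(3.0 − x) = 0.89 ⇒ 4x² + 0.89x − 2.67 = 0.
x = (−0.89 + √(0.89² + 4·4·2.67))/(2·4) = (−0.89 + √43.512)/8 = 0.7133.
[B] = 2x = 1.427 M.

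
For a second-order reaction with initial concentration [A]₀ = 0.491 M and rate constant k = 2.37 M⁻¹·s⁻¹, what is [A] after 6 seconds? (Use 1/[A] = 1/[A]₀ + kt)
0.0615 M

1/[A] = 1/[A]₀ + k·t = 1/0.491 + (2.37)·(6) = 2.0367 + 14.2200 = 16.2567
[A] = 1/16.2567 = 0.0615 M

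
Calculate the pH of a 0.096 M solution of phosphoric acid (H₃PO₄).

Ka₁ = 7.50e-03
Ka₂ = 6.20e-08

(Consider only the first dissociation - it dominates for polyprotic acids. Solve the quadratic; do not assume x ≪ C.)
pH = 1.63

x² + Ka₁·x − Ka₁·C = 0 with Ka₁ = 7.50e-03, C = 0.096.
x = (−Ka₁ + √(Ka₁² + 4·Ka₁·C))/2 = 2.3344e-02 M, so pH = 1.63.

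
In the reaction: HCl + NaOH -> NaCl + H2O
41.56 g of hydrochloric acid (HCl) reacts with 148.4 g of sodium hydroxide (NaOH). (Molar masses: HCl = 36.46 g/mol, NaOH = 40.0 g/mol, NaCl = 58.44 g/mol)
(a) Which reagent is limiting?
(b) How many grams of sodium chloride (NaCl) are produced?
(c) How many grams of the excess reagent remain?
(a) HCl, (b) 66.61 g, (c) 102.8 g

Moles of HCl = 41.56 g ÷ 36.46 g/mol = 1.13988 mol
Moles of NaOH = 148.4 g ÷ 40.0 g/mol = 3.71 mol
Moles ÷ coefficient: HCl: 1.13988/1 = 1.14, NaOH: 3.71/1 = 3.71
(a) HCl has the smaller value, so HCl is the limiting reagent.
(b) Moles of NaCl = 1.13988 mol HCl × (1/1) = 1.13988 mol; mass = 1.13988 mol × 58.44 g/mol = 66.61 g
(c) NaOH consumed = 1.13988 × (1/1) = 1.13988 mol; remaining = 3.71 − 1.13988 = 2.57012 mol; mass = 2.57012 mol × 40.0 g/mol = 102.8 g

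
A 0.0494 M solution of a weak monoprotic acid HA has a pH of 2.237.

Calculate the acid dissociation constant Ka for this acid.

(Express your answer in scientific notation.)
K_a = 7.70e-04

[H⁺] = 10^(−pH) = 10^(−2.237) = 5.794e-03 M. For HA ⇌ H⁺ + A⁻, Ka = x²/(C − x) = (5.794e-03)²/(0.0494 − 5.794e-03) = 7.70e-04.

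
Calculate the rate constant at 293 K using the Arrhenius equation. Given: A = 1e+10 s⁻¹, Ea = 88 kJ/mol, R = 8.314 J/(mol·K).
2.05e-06 s⁻¹

k = A·exp(-Ea/(R·T)) = 1e+10·exp(-88000/(8.314·293)) = 1e+10·exp(-36.1248) = 1e+10·2.0475e-16 = 2.05e-06 s⁻¹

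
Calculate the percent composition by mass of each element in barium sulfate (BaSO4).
Ba: 58.84%, S: 13.74%, O: 27.42%

Molar mass of BaSO4 = 233.4 g/mol
% Ba = (1 × 137.33) / 233.4 × 100% = 137.33 / 233.4 × 100% = 58.84%
% S = (1 × 32.07) / 233.4 × 100% = 32.07 / 233.4 × 100% = 13.74%
% O = (4 × 16.0) / 233.4 × 100% = 64 / 233.4 × 100% = 27.42%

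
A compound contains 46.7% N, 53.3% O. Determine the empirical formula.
Moles of N = 46.7 g / 14.01 g/mol = 3.333 mol
Moles of O = 53.3 g / 16.0 g/mol = 3.331 mol

Smallest moles = 3.331
Divide all by smallest:
N: 3.333 / 3.331 = 1.00
O: 3.331 / 3.331 = 1.00

Empirical formula: NO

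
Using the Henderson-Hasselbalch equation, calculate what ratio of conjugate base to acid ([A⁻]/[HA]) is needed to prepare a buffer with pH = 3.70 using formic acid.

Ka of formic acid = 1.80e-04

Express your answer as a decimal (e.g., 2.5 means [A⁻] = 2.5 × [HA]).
[A⁻]/[HA] = 0.902

pKa = −log(1.80e-04) = 3.7447. pH = pKa + log([A⁻]/[HA]). 3.70 = 3.7447 + log(ratio). log(ratio) = 3.70 − 3.7447 = -0.0447. ratio = 10^(-0.0447) = 0.902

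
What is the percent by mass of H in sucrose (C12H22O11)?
Mass of H in formula = 1.008 × 22 = 22.176 g/mol
Molar mass = 342.3 g/mol
% H = (22.176/342.3) × 100% = 6.48%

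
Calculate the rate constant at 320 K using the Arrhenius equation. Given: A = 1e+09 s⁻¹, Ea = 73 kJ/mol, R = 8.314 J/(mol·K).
1.21e-03 s⁻¹

k = A·exp(-Ea/(R·T)) = 1e+09·exp(-73000/(8.314·320)) = 1e+09·exp(-27.4387) = 1e+09·1.2121e-12 = 1.21e-03 s⁻¹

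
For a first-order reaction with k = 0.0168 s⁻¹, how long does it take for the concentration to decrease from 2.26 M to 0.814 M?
60.78 s

From ln[A] = ln[A]₀ - k·t: t = ln([A]₀/[A])/k = ln(2.26/0.814)/0.0168 = ln(2.7764)/0.0168 = 1.0212/0.0168 = 60.78 s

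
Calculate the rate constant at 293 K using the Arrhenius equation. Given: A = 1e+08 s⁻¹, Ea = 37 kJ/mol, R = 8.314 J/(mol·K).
2.53e+01 s⁻¹

k = A·exp(-Ea/(R·T)) = 1e+08·exp(-37000/(8.314·293)) = 1e+08·exp(-15.1888) = 1e+08·2.5327e-07 = 2.53e+01 s⁻¹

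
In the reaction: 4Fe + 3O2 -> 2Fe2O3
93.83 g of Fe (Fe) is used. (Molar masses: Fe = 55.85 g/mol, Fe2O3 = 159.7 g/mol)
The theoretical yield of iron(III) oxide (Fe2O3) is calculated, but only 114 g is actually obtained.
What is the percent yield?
Moles of Fe = 93.83 g ÷ 55.85 g/mol = 1.68004 mol
Mole ratio: 2 mol Fe2O3 / 4 mol Fe
Moles of Fe2O3 = 1.68004 × (2/4) = 0.840018 mol
Theoretical yield = 0.840018 mol × 159.7 g/mol = 134.15 g
Actual yield = 114 g
Percent yield = (114 / 134.15) × 100% = 85.0%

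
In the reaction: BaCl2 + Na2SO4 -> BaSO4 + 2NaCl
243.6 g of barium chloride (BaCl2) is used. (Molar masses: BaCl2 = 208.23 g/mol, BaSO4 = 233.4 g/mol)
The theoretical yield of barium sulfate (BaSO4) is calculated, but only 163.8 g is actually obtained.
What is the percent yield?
Moles of BaCl2 = 243.6 g ÷ 208.23 g/mol = 1.16986 mol
Mole ratio: 1 mol BaSO4 / 1 mol BaCl2
Moles of BaSO4 = 1.16986 × (1/1) = 1.16986 mol
Theoretical yield = 1.16986 mol × 233.4 g/mol = 273.05 g
Actual yield = 163.8 g
Percent yield = (163.8 / 273.05) × 100% = 60.0%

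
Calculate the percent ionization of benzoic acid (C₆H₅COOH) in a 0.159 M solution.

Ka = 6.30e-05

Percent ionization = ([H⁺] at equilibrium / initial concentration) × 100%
Percent ionization = 1.97%

Let x = [H⁺]. Ka = x²/(C - x) ⇒ x² + (6.30e-05)x - (6.30e-05)(0.159) = 0. x = 3.1336e-03. Percent = (3.1336e-03/0.159) × 100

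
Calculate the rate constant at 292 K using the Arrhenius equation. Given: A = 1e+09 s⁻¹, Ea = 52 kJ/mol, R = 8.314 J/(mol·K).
4.98e-01 s⁻¹

k = A·exp(-Ea/(R·T)) = 1e+09·exp(-52000/(8.314·292)) = 1e+09·exp(-21.4196) = 1e+09·4.9843e-10 = 4.98e-01 s⁻¹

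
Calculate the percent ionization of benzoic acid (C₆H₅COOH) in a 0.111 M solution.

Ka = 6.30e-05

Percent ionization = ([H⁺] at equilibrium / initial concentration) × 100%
Percent ionization = 2.35%

Let x = [H⁺]. Ka = x²/(C - x) ⇒ x² + (6.30e-05)x - (6.30e-05)(0.111) = 0. x = 2.6131e-03. Percent = (2.6131e-03/0.111) × 100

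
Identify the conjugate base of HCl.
Conjugate base: Cl⁻

Conjugate acid-base pairs differ by one H⁺. Ka × Kb = Kw for a conjugate pair.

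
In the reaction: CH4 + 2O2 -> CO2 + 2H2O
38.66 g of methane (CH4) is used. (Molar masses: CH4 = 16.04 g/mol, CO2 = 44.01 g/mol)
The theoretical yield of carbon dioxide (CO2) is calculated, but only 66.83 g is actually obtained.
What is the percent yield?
Moles of CH4 = 38.66 g ÷ 16.04 g/mol = 2.41022 mol
Mole ratio: 1 mol CO2 / 1 mol CH4
Moles of CO2 = 2.41022 × (1/1) = 2.41022 mol
Theoretical yield = 2.41022 mol × 44.01 g/mol = 106.07 g
Actual yield = 66.83 g
Percent yield = (66.83 / 106.07) × 100% = 63.0%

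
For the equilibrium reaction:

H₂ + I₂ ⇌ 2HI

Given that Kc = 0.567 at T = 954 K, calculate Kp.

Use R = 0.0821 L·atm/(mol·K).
K_p = 0.5670

Δn = (moles gaseous products) − (moles gaseous reactants) = 0
T = 954 K; RT = 0.0821 × 954 = 78.3234
Kp = Kc·(RT)^Δn = 0.567 × (78.3234)^0 = 0.567 × 1 = 0.5670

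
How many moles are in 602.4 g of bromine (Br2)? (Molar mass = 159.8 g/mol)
Moles = 602.4 g ÷ 159.8 g/mol = 3.77 mol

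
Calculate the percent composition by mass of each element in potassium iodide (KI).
K: 23.55%, I: 76.45%

Molar mass of KI = 166.0 g/mol
% K = (1 × 39.1) / 166.0 × 100% = 39.1 / 166.0 × 100% = 23.55%
% I = (1 × 126.9) / 166.0 × 100% = 126.9 / 166.0 × 100% = 76.45%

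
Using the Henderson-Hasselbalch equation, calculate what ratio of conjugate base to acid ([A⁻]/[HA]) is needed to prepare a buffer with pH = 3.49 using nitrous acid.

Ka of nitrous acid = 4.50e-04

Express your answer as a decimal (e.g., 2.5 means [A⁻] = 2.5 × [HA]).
[A⁻]/[HA] = 1.391

pKa = −log(4.50e-04) = 3.3468. pH = pKa + log([A⁻]/[HA]). 3.49 = 3.3468 + log(ratio). log(ratio) = 3.49 − 3.3468 = 0.1432. ratio = 10^(0.1432) = 1.391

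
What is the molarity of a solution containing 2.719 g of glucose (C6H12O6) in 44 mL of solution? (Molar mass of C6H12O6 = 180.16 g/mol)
Moles of C6H12O6 = 2.719 g ÷ 180.16 g/mol = 0.0150921 mol
Volume = 44 mL = 0.044 L
Molarity = 0.0150921 mol ÷ 0.044 L = 0.343 M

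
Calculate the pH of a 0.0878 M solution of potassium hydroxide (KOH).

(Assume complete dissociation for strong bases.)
pH = 12.94

[OH⁻] = 0.0878 M for strong base. pOH = -log[OH⁻] = 1.06, pH = 14 - pOH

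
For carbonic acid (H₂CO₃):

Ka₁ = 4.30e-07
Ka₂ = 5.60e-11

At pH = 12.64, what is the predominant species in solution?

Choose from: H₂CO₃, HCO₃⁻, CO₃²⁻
CO₃²⁻

pKa1 = 6.37, pKa2 = 10.25. Each pKa is the crossover between adjacent species; pH = 12.64 lies in the region where CO₃²⁻ predominates.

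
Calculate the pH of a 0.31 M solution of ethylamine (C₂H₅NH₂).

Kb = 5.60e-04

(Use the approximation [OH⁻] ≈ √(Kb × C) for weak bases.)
pH = 12.12

[OH⁻] = √(Kb × C) = √(5.60e-04 × 0.31) = 1.3176e-02. pOH = 1.88, pH = 14 - pOH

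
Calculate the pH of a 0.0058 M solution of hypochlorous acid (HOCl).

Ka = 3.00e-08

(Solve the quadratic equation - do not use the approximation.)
pH = 4.88

x² + Ka×x - Ka×C = 0. Using quadratic formula: [H⁺] = 1.3176e-05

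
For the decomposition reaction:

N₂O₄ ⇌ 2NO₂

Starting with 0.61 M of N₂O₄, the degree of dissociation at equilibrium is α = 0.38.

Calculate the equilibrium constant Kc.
K_c = 0.5683

x = α·[A]₀ = 0.38 × 0.61 = 0.2318 M dissociated.
At eq: [N₂O₄] = 0.61 − 0.2318 = 0.3782 M; [NO₂] = 2x = 0.4636 M.
Kc = [NO₂]²/[N₂O₄] = (0.4636)²/0.3782 = 0.5683.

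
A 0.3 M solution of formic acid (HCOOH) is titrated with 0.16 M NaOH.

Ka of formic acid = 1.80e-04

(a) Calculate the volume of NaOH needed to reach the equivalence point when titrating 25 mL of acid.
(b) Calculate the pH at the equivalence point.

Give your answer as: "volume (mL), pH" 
V = 46.9 mL, pH = 8.38

(a) At equivalence: moles acid = moles base.
moles acid = 0.3 × 0.025 = 0.0075 mol; V_NaOH = 0.0075/0.16 = 0.04688 L = 46.9 mL.
(b) At equivalence, all acid → conjugate base A⁻ at [A⁻] = 0.0075/0.07187 = 0.1043 M.
Kb = Kw/Ka = 1.0e-14/1.80e-04 = 5.556e-11; [OH⁻] = √(Kb·[A⁻]) = 2.408e-06; pOH = 5.62; pH = 14 − pOH = 8.38.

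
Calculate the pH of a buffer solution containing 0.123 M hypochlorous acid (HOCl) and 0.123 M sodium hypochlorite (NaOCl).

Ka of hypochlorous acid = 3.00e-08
pH = 7.52

pKa = -log(3.00e-08) = 7.52. pH = pKa + log([A⁻]/[HA]) = 7.52 + log(0.123/0.123)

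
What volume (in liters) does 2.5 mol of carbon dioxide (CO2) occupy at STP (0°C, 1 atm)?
At STP, 1 mol of gas occupies 22.4 L
Volume = 2.5 mol × 22.4 L/mol = 56.00 L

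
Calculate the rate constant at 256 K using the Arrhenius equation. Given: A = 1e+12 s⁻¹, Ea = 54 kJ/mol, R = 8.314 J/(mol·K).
9.58e+00 s⁻¹

k = A·exp(-Ea/(R·T)) = 1e+12·exp(-54000/(8.314·256)) = 1e+12·exp(-25.3714) = 1e+12·9.5798e-12 = 9.58e+00 s⁻¹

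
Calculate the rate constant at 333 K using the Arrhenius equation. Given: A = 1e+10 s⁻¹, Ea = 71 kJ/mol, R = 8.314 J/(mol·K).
7.29e-02 s⁻¹

k = A·exp(-Ea/(R·T)) = 1e+10·exp(-71000/(8.314·333)) = 1e+10·exp(-25.6451) = 1e+10·7.2859e-12 = 7.29e-02 s⁻¹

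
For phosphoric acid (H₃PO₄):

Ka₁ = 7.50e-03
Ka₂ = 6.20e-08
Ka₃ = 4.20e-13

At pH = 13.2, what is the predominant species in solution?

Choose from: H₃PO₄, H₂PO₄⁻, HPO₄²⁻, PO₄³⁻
PO₄³⁻

pKa1 = 2.12, pKa2 = 7.21, pKa3 = 12.38. Each pKa is the crossover between adjacent species; pH = 13.2 lies in the region where PO₄³⁻ predominates.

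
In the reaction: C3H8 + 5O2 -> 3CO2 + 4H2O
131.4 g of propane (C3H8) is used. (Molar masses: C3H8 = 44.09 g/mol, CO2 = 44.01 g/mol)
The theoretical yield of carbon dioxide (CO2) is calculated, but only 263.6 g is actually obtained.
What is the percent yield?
Moles of C3H8 = 131.4 g ÷ 44.09 g/mol = 2.98027 mol
Mole ratio: 3 mol CO2 / 1 mol C3H8
Moles of CO2 = 2.98027 × (3/1) = 8.9408 mol
Theoretical yield = 8.9408 mol × 44.01 g/mol = 393.48 g
Actual yield = 263.6 g
Percent yield = (263.6 / 393.48) × 100% = 67.0%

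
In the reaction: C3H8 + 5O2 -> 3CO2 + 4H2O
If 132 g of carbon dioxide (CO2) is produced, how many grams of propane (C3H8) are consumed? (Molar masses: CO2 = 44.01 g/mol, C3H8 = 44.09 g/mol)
Moles of CO2 = 132 g ÷ 44.01 g/mol = 2.99932 mol
Mole ratio: 1 mol C3H8 / 3 mol CO2
Moles of C3H8 = 2.99932 × (1/3) = 0.999773 mol
Mass of C3H8 = 0.999773 mol × 44.09 g/mol = 44.08 g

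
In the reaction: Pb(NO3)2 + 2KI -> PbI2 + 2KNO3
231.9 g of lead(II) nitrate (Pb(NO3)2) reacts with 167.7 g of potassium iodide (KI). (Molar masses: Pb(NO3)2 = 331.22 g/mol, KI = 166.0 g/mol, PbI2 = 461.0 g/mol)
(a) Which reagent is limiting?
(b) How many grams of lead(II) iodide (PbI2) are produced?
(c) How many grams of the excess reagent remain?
(a) KI, (b) 232.9 g, (c) 64.59 g

Moles of Pb(NO3)2 = 231.9 g ÷ 331.22 g/mol = 0.700139 mol
Moles of KI = 167.7 g ÷ 166.0 g/mol = 1.01024 mol
Moles ÷ coefficient: Pb(NO3)2: 0.700139/1 = 0.7001, KI: 1.01024/2 = 0.5051
(a) KI has the smaller value, so KI is the limiting reagent.
(b) Moles of PbI2 = 1.01024 mol KI × (1/2) = 0.50512 mol; mass = 0.50512 mol × 461.0 g/mol = 232.9 g
(c) Pb(NO3)2 consumed = 1.01024 × (1/2) = 0.50512 mol; remaining = 0.700139 − 0.50512 = 0.195018 mol; mass = 0.195018 mol × 331.22 g/mol = 64.59 g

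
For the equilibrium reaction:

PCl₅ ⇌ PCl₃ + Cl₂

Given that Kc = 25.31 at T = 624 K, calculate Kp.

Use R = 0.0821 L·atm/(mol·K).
K_p = 1.30e+03

Δn = (moles gaseous products) − (moles gaseous reactants) = 1
T = 624 K; RT = 0.0821 × 624 = 51.2304
Kp = Kc·(RT)^Δn = 25.31 × (51.2304)^1 = 25.31 × 51.2304 = 1.30e+03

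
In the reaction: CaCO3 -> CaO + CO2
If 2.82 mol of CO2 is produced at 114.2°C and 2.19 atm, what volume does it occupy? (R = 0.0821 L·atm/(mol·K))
T = 114.2°C + 273.15 = 387.35 K
V = nRT/P = (2.82 × 0.0821 × 387.35) / 2.19
V = 40.95 L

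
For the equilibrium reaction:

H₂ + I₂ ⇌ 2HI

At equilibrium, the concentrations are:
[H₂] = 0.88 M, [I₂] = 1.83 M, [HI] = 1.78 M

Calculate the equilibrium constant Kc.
K_c = 1.9675

Kc = ([HI]^2) / ([H₂] × [I₂])
   = ((1.78)^2) / ((0.88)·(1.83))
   = 3.1684 / 1.6104 = 1.9675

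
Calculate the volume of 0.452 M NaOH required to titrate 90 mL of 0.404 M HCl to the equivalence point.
V_{base} = 80.4 mL

At equivalence: moles acid = moles base.
moles HCl = 0.404 M × 0.09 L = 0.03636 mol
V_NaOH = 0.03636 mol ÷ 0.452 M = 0.08044 L = 80.4 mL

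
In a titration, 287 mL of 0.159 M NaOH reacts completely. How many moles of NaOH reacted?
Moles = Molarity × Volume (L)
Moles = 0.159 M × 0.287 L = 0.04563 mol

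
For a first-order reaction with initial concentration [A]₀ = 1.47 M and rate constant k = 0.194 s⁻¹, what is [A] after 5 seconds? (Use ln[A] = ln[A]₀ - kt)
0.5573 M

ln[A] = ln[A]₀ - k·t = ln(1.47) - (0.194)·(5) = 0.3853 - 0.9700 = -0.5847
[A] = e^(-0.5847) = 0.5573 M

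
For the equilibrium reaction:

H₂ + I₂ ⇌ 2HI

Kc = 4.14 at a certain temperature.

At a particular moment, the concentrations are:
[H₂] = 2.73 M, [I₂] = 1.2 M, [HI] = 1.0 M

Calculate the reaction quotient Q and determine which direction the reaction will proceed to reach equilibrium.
Q = 0.305, Q < K, reaction proceeds forward (toward products)

Q = ([HI]^2) / ([H₂] × [I₂])
  = ((1.0)^2) / ((2.73)·(1.2)) = 1/3.276 = 0.3053
Since Q = 0.3053 < Kc = 4.14, the reaction proceeds forward (toward products) to reach equilibrium.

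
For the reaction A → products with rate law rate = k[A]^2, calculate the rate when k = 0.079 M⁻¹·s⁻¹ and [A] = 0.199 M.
0.003128 M/s

rate = k·[A]^2 = 0.079·(0.199)^2 = 0.079·0.039601 = 0.003128 M/s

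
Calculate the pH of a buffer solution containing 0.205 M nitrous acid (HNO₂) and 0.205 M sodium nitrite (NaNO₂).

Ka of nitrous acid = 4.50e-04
pH = 3.35

pKa = -log(4.50e-04) = 3.35. pH = pKa + log([A⁻]/[HA]) = 3.35 + log(0.205/0.205)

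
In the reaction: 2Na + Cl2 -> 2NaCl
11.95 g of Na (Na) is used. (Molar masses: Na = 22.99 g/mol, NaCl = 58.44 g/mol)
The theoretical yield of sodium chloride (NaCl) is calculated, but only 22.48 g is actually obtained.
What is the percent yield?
Moles of Na = 11.95 g ÷ 22.99 g/mol = 0.519791 mol
Mole ratio: 2 mol NaCl / 2 mol Na
Moles of NaCl = 0.519791 × (2/2) = 0.519791 mol
Theoretical yield = 0.519791 mol × 58.44 g/mol = 30.377 g
Actual yield = 22.48 g
Percent yield = (22.48 / 30.377) × 100% = 74.0%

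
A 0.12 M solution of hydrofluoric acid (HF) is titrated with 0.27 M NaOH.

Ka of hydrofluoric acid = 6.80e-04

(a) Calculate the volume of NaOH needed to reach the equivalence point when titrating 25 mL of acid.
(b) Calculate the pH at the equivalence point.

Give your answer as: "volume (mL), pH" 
V = 11.1 mL, pH = 8.04

(a) At equivalence: moles acid = moles base.
moles acid = 0.12 × 0.025 = 0.003 mol; V_NaOH = 0.003/0.27 = 0.01111 L = 11.1 mL.
(b) At equivalence, all acid → conjugate base A⁻ at [A⁻] = 0.003/0.03611 = 0.08308 M.
Kb = Kw/Ka = 1.0e-14/6.80e-04 = 1.471e-11; [OH⁻] = √(Kb·[A⁻]) = 1.105e-06; pOH = 5.96; pH = 14 − pOH = 8.04.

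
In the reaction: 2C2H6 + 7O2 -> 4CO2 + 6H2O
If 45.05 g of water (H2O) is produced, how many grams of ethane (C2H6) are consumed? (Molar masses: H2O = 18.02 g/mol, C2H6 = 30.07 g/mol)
Moles of H2O = 45.05 g ÷ 18.02 g/mol = 2.5 mol
Mole ratio: 2 mol C2H6 / 6 mol H2O
Moles of C2H6 = 2.5 × (2/6) = 0.833333 mol
Mass of C2H6 = 0.833333 mol × 30.07 g/mol = 25.06 g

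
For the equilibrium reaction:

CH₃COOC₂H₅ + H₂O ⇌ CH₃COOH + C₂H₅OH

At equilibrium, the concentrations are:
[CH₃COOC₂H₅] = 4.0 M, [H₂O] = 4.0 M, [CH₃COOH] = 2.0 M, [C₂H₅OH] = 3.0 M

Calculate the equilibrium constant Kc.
K_c = 0.3750

Kc = ([CH₃COOH] × [C₂H₅OH]) / ([CH₃COOC₂H₅] × [H₂O])
   = ((2.0)·(3.0)) / ((4.0)·(4.0))
   = 6 / 16 = 0.3750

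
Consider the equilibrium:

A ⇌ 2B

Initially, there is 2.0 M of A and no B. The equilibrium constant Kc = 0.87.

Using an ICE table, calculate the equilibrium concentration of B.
[B] = 1.119 M

ICE: [A] = 2.0 − x, [B] = 2x.
Kc = (2x)²/(2.0 − x) = 0.87 ⇒ 4x² + 0.87x − 1.74 = 0.
x = (−0.87 + √(0.87² + 4·4·1.74))/(2·4) = (−0.87 + √28.597)/8 = 0.5597.
[B] = 2x = 1.119 M.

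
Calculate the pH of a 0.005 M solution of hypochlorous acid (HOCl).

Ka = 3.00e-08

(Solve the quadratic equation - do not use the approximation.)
pH = 4.91

x² + Ka×x - Ka×C = 0. Using quadratic formula: [H⁺] = 1.2232e-05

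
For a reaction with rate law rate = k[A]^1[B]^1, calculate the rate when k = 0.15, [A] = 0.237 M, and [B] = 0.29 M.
0.01031 M/s

rate = k·[A]^1·[B]^1 = 0.15·(0.237)^1·(0.29)^1 = 0.15·0.237·0.29 = 0.01031 M/s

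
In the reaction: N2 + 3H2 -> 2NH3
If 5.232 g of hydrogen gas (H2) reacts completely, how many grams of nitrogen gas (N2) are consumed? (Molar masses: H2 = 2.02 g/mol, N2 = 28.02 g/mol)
Moles of H2 = 5.232 g ÷ 2.02 g/mol = 2.5901 mol
Mole ratio: 1 mol N2 / 3 mol H2
Moles of N2 = 2.5901 × (1/3) = 0.863366 mol
Mass of N2 = 0.863366 mol × 28.02 g/mol = 24.19 g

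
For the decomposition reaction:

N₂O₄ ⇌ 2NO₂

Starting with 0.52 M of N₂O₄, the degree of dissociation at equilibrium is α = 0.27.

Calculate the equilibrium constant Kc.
K_c = 0.2077

x = α·[A]₀ = 0.27 × 0.52 = 0.1404 M dissociated.
At eq: [N₂O₄] = 0.52 − 0.1404 = 0.3796 M; [NO₂] = 2x = 0.2808 M.
Kc = [NO₂]²/[N₂O₄] = (0.2808)²/0.3796 = 0.2077.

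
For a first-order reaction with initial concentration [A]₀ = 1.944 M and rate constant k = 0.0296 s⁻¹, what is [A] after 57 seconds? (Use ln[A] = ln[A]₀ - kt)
0.3597 M

ln[A] = ln[A]₀ - k·t = ln(1.944) - (0.0296)·(57) = 0.6647 - 1.6872 = -1.0225
[A] = e^(-1.0225) = 0.3597 M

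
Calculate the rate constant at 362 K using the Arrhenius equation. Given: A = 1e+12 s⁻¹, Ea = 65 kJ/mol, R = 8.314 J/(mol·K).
4.17e+02 s⁻¹

k = A·exp(-Ea/(R·T)) = 1e+12·exp(-65000/(8.314·362)) = 1e+12·exp(-21.5971) = 1e+12·4.1736e-10 = 4.17e+02 s⁻¹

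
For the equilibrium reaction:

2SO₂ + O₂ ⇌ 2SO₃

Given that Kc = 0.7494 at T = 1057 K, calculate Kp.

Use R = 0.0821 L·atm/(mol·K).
K_p = 0.0086

Δn = (moles gaseous products) − (moles gaseous reactants) = -1
T = 1057 K; RT = 0.0821 × 1057 = 86.7797
Kp = Kc·(RT)^Δn = 0.7494 × (86.7797)^-1 = 0.7494 × 0.0115234 = 0.0086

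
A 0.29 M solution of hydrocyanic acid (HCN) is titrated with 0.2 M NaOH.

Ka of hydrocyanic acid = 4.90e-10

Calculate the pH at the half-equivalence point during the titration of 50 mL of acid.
pH = pKa = 9.31

At the half-equivalence point, [HA] = [A⁻], so by Henderson–Hasselbalch pH = pKa + log(1) = pKa.
pKa = −log(4.90e-10) = 9.31.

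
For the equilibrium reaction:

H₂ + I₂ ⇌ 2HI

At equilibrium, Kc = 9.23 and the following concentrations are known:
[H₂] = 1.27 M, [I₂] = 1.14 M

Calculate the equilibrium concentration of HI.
[HI] = 3.6556 M

Kc = ([HI]^2) / ([H₂] × [I₂]) = 9.23
[HI]^2 = Kc · (reactant terms)/(other product terms) = 9.23 · 1.4478 / 1 = 13.363
[HI] = (13.363)^(1/2) = 3.6556 M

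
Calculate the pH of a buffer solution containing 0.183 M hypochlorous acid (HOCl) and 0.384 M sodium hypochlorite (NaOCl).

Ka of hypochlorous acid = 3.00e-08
pH = 7.84

pKa = -log(3.00e-08) = 7.52. pH = pKa + log([A⁻]/[HA]) = 7.52 + log(0.384/0.183)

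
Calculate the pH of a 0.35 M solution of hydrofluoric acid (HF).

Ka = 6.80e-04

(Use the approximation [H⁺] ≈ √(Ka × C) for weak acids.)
pH = 1.81

[H⁺] = √(Ka × C) = √(6.80e-04 × 0.35) = 1.5427e-02. pH = -log(1.5427e-02)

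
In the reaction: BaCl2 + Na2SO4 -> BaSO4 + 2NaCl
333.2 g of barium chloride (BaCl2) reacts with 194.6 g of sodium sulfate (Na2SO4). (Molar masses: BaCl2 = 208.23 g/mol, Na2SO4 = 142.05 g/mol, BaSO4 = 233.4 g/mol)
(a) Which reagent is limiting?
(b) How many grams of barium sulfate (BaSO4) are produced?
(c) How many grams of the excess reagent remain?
(a) Na2SO4, (b) 319.7 g, (c) 47.94 g

Moles of BaCl2 = 333.2 g ÷ 208.23 g/mol = 1.60015 mol
Moles of Na2SO4 = 194.6 g ÷ 142.05 g/mol = 1.36994 mol
Moles ÷ coefficient: BaCl2: 1.60015/1 = 1.6, Na2SO4: 1.36994/1 = 1.37
(a) Na2SO4 has the smaller value, so Na2SO4 is the limiting reagent.
(b) Moles of BaSO4 = 1.36994 mol Na2SO4 × (1/1) = 1.36994 mol; mass = 1.36994 mol × 233.4 g/mol = 319.7 g
(c) BaCl2 consumed = 1.36994 × (1/1) = 1.36994 mol; remaining = 1.60015 − 1.36994 = 0.230214 mol; mass = 0.230214 mol × 208.23 g/mol = 47.94 g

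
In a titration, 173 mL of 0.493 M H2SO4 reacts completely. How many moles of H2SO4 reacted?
Moles = Molarity × Volume (L)
Moles = 0.493 M × 0.173 L = 0.08529 mol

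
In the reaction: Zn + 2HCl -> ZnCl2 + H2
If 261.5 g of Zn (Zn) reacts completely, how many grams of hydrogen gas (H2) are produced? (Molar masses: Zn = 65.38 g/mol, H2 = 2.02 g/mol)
Moles of Zn = 261.5 g ÷ 65.38 g/mol = 3.99969 mol
Mole ratio: 1 mol H2 / 1 mol Zn
Moles of H2 = 3.99969 × (1/1) = 3.99969 mol
Mass of H2 = 3.99969 mol × 2.02 g/mol = 8.079 g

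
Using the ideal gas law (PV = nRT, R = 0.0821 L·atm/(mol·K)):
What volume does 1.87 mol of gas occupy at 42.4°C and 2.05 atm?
T = 42.4°C + 273.15 = 315.55 K
V = nRT/P = (1.87 × 0.0821 × 315.55) / 2.05
V = 23.63 L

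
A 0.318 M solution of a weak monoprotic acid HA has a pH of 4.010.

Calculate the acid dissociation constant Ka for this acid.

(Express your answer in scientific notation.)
K_a = 3.00e-08

[H⁺] = 10^(−pH) = 10^(−4.010) = 9.772e-05 M. For HA ⇌ H⁺ + A⁻, Ka = x²/(C − x) = (9.772e-05)²/(0.318 − 9.772e-05) = 3.00e-08.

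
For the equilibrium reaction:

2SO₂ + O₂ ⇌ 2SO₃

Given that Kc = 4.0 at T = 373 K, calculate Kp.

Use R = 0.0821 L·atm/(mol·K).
K_p = 0.1306

Δn = (moles gaseous products) − (moles gaseous reactants) = -1
T = 373 K; RT = 0.0821 × 373 = 30.6233
Kp = Kc·(RT)^Δn = 4.0 × (30.6233)^-1 = 4.0 × 0.0326549 = 0.1306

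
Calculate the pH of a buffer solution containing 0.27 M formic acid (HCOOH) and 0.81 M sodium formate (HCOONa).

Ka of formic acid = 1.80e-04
pH = 4.22

pKa = -log(1.80e-04) = 3.74. pH = pKa + log([A⁻]/[HA]) = 3.74 + log(0.81/0.27)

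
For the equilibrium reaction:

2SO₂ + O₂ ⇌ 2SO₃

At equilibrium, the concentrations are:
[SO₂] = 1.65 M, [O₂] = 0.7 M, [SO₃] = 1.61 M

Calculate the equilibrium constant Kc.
K_c = 1.3601

Kc = ([SO₃]^2) / ([SO₂]^2 × [O₂])
   = ((1.61)^2) / ((1.65)^2·(0.7))
   = 2.5921 / 1.9057 = 1.3601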